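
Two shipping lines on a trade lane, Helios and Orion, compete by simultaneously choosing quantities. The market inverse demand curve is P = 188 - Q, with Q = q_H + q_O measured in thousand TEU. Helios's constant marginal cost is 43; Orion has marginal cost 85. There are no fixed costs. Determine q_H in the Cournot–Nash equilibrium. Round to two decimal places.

Helios's profit: π_H = (188 - Q)q_H - (43q_H). Setting ∂π_H/∂q_H = 0: 145 - 2q_H - (q_O) = 0.
Orion's profit: π_O = (188 - Q)q_O - (85q_O). Setting ∂π_O/∂q_O = 0: 103 - 2q_O - (q_H) = 0.
Best responses: q_H = (145 - q_O)/2, q_O = (103 - q_H)/2.
Solving the pair: q_H = 187/3, q_O = 61/3.

62.33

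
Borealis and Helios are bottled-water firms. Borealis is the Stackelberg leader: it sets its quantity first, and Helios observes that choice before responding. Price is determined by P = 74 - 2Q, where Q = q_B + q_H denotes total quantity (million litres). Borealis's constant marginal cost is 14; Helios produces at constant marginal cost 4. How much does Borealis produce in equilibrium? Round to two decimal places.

Solve by backward induction. Given q_B, the follower Helios maximises π_H = (74 - 2q_B - 2q_H)q_H - 4q_H.
Setting the follower's marginal profit to zero, 70 - 2q_B - 4q_H = 0, i.e. q_H = (70 - 2q_B)/4.
Borealis substitutes q_H(q_B) into its own profit: π_B = q_B(74 - 2q_B - (70 - 2q_B)/2) - 14q_B = (39 - q_B)q_B - 14q_B.
Leader FOC: 25 - 2q_B = 0, so q_B = 25/2.
Then q_H = (70 - 2·(25/2))/4 = 45/4.

12.50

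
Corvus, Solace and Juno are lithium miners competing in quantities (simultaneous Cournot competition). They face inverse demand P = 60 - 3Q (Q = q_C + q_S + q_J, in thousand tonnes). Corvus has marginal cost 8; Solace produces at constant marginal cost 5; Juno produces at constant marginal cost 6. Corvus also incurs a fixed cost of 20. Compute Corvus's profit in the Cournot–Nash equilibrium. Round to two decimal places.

26.02

Corvus's profit: π_C = (60 - 3Q)q_C - (8q_C). Setting ∂π_C/∂q_C = 0: 52 - 6q_C - 3(q_S + q_J) = 0.
Solace's first-order condition: 55 - 6q_S - 3(q_C + q_J) = 0.
Juno's first-order condition: 54 - 6q_J - 3(q_C + q_S) = 0.
Adding the 3 conditions: 161 − 6Q − 6Q = 0, i.e. Q = 161/12.
Back-substituting: q_C = (52 − 161/4)/3 = 47/12, q_S = (55 − 161/4)/3 = 59/12, q_J = (54 − 161/4)/3 = 55/12.
Price P = 60 - 3·(161/12) = 79/4.
Corvus's profit: (79/4 - 8)·(47/12) - 20 = 1249/48.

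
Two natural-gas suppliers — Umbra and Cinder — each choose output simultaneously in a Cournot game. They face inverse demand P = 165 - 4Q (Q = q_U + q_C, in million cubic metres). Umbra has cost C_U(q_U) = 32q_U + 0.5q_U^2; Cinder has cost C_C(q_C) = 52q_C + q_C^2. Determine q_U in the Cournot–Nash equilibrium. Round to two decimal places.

11.86

Umbra's profit: π_U = (165 - 4Q)q_U - (32q_U + (1/2)q_U²). Setting ∂π_U/∂q_U = 0: 133 - 9q_U - 4(q_C) = 0.
Cinder's first-order condition: 113 - 10q_C - 4(q_U) = 0.
Best responses: q_U = (133 - 4q_C)/9, q_C = (113 - 4q_U)/10.
Solving the pair: q_U = 439/37, q_C = 485/74.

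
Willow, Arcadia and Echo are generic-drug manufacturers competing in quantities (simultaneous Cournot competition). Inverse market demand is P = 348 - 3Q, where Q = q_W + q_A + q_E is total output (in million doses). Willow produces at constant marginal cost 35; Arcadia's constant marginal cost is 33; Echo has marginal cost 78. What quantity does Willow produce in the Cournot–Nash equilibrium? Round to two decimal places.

Willow's profit: π_W = (348 - 3Q)q_W - (35q_W). Setting ∂π_W/∂q_W = 0: 313 - 6q_W - 3(q_A + q_E) = 0.
Arcadia's profit: π_A = (348 - 3Q)q_A - (33q_A). Setting ∂π_A/∂q_A = 0: 315 - 6q_A - 3(q_W + q_E) = 0.
Echo's profit: π_E = (348 - 3Q)q_E - (78q_E). Setting ∂π_E/∂q_E = 0: 270 - 6q_E - 3(q_W + q_A) = 0.
Adding the 3 first-order conditions: 898 − 12Q = 0, so Q = 449/6.
Back-substituting: q_W = (313 − 449/2)/3 = 59/2, q_A = (315 − 449/2)/3 = 181/6, q_E = (270 − 449/2)/3 = 91/6.

29.50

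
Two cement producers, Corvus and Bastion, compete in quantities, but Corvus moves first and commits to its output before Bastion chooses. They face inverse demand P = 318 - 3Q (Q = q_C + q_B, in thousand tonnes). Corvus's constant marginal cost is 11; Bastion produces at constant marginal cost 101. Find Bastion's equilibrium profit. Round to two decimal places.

28.52

Solve by backward induction. Given q_C, the follower Bastion maximises π_B = (318 - 3q_C - 3q_B)q_B - 101q_B.
∂π_B/∂q_B = 217 - 3q_C - 6q_B = 0 gives the reaction function q_B = (217 - 3q_C)/6.
The leader anticipates this reaction. Substituting into P = 318 - 3Q gives P = 419/2 - (3/2)q_C, so π_C = (419/2 - (3/2)q_C)q_C - 11q_C.
Maximising: ∂π_C/∂q_C = 397/2 - 3q_C = 0, giving q_C = 397/6.
Then q_B = (217 - 3·(397/6))/6 = 37/12.
Price P = 318 - 3·(277/4) = 441/4.
Bastion's profit: (441/4 - 101)·(37/12) = 1369/48.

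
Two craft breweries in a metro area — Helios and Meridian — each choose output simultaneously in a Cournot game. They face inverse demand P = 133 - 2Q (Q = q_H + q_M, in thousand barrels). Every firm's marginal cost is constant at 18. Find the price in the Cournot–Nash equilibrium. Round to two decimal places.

A representative firm's profit is π_i = q_i(133 - 2Q) - 18q_i.
Setting ∂π_i/∂q_i = 0 with rivals' quantities fixed: 115 - 4q_i - 2q_j = 0.
With identical firms every q_j equals q_i, so q_j = q_i and 115 = 6q_i, giving q_i = 115/6.
Total output Q = 115/3, so price P = 133 - 2·(115/3) = 169/3.

56.33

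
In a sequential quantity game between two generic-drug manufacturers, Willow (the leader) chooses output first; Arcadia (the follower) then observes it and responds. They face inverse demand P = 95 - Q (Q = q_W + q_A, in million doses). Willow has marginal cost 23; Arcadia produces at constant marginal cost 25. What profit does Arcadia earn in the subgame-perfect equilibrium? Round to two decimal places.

Solve by backward induction. Given q_W, the follower Arcadia maximises π_A = (95 - q_W - q_A)q_A - 25q_A.
Follower FOC: 70 - q_W - 2q_A = 0, so q_A(q_W) = (70 - q_W)/2.
Willow substitutes q_A(q_W) into its own profit: π_W = q_W(95 - q_W - (70 - q_W)/2) - 23q_W = (60 - (1/2)q_W)q_W - 23q_W.
Maximising: ∂π_W/∂q_W = 37 - q_W = 0, giving q_W = 37.
Then q_A = (70 - 37)/2 = 33/2.
Price P = 95 - 107/2 = 83/2.
Arcadia's profit: (83/2 - 25)·(33/2) = 1089/4.

272.25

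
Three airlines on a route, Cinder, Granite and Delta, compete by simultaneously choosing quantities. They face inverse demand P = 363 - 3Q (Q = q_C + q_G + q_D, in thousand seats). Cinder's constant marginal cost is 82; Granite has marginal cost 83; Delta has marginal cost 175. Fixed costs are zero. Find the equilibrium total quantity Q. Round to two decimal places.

62.42

Cinder's profit: π_C = (363 - 3Q)q_C - (82q_C). Setting ∂π_C/∂q_C = 0: 281 - 6q_C - 3(q_G + q_D) = 0.
Granite's profit: π_G = (363 - 3Q)q_G - (83q_G). Setting ∂π_G/∂q_G = 0: 280 - 6q_G - 3(q_C + q_D) = 0.
Delta's profit: π_D = (363 - 3Q)q_D - (175q_D). Setting ∂π_D/∂q_D = 0: 188 - 6q_D - 3(q_C + q_G) = 0.
Summing all 3 equations gives 749 − 12Q = 0, hence Q = 749/12.
Back-substituting: q_C = (281 − 749/4)/3 = 125/4, q_G = (280 − 749/4)/3 = 371/12, q_D = (188 − 749/4)/3 = 1/4.
Total output Q = 125/4 + 371/12 + 1/4 = 749/12.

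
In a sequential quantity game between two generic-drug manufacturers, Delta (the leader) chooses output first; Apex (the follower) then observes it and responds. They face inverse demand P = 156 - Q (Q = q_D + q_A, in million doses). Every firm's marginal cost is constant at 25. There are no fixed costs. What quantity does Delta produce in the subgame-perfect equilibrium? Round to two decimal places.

65.50

The follower Apex best-responds to any q_D: π_A = (156 - Q)q_A - 25q_A.
Follower FOC: 131 - q_D - 2q_A = 0, so q_A(q_D) = (131 - q_D)/2.
Delta substitutes q_A(q_D) into its own profit: π_D = q_D(156 - q_D - (131 - q_D)/2) - 25q_D = (181/2 - (1/2)q_D)q_D - 25q_D.
Leader FOC: 131/2 - q_D = 0, so q_D = 131/2.
Then q_A = (131 - 131/2)/2 = 131/4.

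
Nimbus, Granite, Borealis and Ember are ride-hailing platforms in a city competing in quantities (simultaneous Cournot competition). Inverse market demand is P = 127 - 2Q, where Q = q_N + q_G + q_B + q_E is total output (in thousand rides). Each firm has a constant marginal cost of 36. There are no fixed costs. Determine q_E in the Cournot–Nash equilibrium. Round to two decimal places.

9.10

Each firm earns π_i = (127 - 2Q)q_i - 36q_i.
First-order condition (treating rivals' output as given): 91 - 4q_i - 2·Σ_{j≠i} q_j = 0.
By symmetry each firm produces the same amount; substituting Σ_{j≠i} q_j = 3q_i yields q_i = 91/10.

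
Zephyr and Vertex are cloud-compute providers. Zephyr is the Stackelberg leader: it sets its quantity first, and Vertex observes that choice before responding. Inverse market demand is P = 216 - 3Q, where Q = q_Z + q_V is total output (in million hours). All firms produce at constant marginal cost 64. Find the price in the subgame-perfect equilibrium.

102

Solve by backward induction. Given q_Z, the follower Vertex maximises π_V = (216 - 3q_Z - 3q_V)q_V - 64q_V.
Setting the follower's marginal profit to zero, 152 - 3q_Z - 6q_V = 0, i.e. q_V = (152 - 3q_Z)/6.
Zephyr substitutes q_V(q_Z) into its own profit: π_Z = q_Z(216 - 3q_Z - (152 - 3q_Z)/2) - 64q_Z = (140 - (3/2)q_Z)q_Z - 64q_Z.
The leader's first-order condition 76 - 3q_Z = 0 yields q_Z = 76/3.
Then q_V = (152 - 3·(76/3))/6 = 38/3.
Total output Q = 38, so price P = 216 - 3·38 = 102.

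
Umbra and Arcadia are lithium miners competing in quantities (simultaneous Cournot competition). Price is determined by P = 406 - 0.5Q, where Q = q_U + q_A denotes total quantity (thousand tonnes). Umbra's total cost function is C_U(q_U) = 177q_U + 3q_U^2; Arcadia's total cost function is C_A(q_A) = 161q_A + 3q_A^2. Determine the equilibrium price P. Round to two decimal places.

Umbra's profit: π_U = (406 - 0.5Q)q_U - (177q_U + 3q_U²). Setting ∂π_U/∂q_U = 0: 229 - 7q_U - (1/2)(q_A) = 0.
Arcadia's profit: π_A = (406 - 0.5Q)q_A - (161q_A + 3q_A²). Setting ∂π_A/∂q_A = 0: 245 - 7q_A - (1/2)(q_U) = 0.
Rearranging gives the reaction functions q_U = (229 - (1/2)q_A)/7 and q_A = (245 - (1/2)q_U)/7.
Solving the pair: q_U = 1974/65, q_A = 32.8308.
Total output Q = 316/5, so price P = 406 - (1/2)·(316/5) = 1872/5.

374.40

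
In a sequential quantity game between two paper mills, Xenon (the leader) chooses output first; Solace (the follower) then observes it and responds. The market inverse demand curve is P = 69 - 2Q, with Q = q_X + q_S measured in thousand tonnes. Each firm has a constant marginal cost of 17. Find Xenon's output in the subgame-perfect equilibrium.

The follower Solace best-responds to any q_X: π_S = (69 - 2Q)q_S - 17q_S.
∂π_S/∂q_S = 52 - 2q_X - 4q_S = 0 gives the reaction function q_S = (52 - 2q_X)/4.
The leader anticipates this reaction. Substituting into P = 69 - 2Q gives P = 43 - q_X, so π_X = (43 - q_X)q_X - 17q_X.
Leader FOC: 26 - 2q_X = 0, so q_X = 13.
Then q_S = (52 - 2·13)/4 = 13/2.

13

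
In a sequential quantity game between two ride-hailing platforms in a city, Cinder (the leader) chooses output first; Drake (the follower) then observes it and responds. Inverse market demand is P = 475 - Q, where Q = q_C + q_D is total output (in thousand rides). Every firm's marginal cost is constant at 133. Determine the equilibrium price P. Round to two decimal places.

218.50

Solve by backward induction. Given q_C, the follower Drake maximises π_D = (475 - q_C - q_D)q_D - 133q_D.
∂π_D/∂q_D = 342 - q_C - 2q_D = 0 gives the reaction function q_D = (342 - q_C)/2.
Cinder substitutes q_D(q_C) into its own profit: π_C = q_C(475 - q_C - (342 - q_C)/2) - 133q_C = (304 - (1/2)q_C)q_C - 133q_C.
Leader FOC: 171 - q_C = 0, so q_C = 171.
Then q_D = (342 - 171)/2 = 171/2.
Total output Q = 513/2, so price P = 475 - 513/2 = 437/2.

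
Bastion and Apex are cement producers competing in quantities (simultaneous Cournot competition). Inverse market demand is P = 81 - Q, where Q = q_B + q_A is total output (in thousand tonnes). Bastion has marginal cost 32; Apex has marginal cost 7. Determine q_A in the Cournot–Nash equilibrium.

Bastion's profit: π_B = (81 - Q)q_B - (32q_B). Setting ∂π_B/∂q_B = 0: 49 - 2q_B - (q_A) = 0.
Apex's first-order condition: 74 - 2q_A - (q_B) = 0.
So q_B = (49 - q_A)/2 and q_A = (74 - q_B)/2.
Solving the pair: q_B = 8, q_A = 33.

33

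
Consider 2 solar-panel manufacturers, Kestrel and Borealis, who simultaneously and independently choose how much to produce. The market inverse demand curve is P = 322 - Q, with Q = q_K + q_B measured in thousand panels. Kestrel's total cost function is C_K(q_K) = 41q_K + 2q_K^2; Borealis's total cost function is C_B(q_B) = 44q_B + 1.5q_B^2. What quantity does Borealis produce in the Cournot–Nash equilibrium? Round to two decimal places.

47.83

Kestrel's profit: π_K = (322 - Q)q_K - (41q_K + 2q_K²). Setting ∂π_K/∂q_K = 0: 281 - 6q_K - (q_B) = 0.
Borealis's first-order condition: 278 - 5q_B - (q_K) = 0.
So q_K = (281 - q_B)/6 and q_B = (278 - q_K)/5.
Substituting one into the other gives q_K = 1127/29 and q_B = 1387/29.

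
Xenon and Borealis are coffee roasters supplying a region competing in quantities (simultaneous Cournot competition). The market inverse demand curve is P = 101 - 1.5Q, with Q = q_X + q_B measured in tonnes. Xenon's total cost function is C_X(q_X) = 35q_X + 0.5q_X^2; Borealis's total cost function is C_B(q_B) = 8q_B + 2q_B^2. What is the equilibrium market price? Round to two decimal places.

Xenon's profit: π_X = (101 - 1.5Q)q_X - (35q_X + (1/2)q_X²). Setting ∂π_X/∂q_X = 0: 66 - 4q_X - (3/2)(q_B) = 0.
Borealis's first-order condition: 93 - 7q_B - (3/2)(q_X) = 0.
So q_X = (66 - (3/2)q_B)/4 and q_B = (93 - (3/2)q_X)/7.
Solving the pair: q_X = 1290/103, q_B = 1092/103.
Total output Q = 23.1262, so price P = 101 - (3/2)·23.1262 = 66.3107.

66.31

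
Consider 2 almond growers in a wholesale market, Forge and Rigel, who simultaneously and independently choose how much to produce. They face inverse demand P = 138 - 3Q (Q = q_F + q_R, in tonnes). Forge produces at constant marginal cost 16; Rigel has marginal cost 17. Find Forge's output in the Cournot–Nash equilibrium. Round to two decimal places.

Forge's profit: π_F = (138 - 3Q)q_F - (16q_F). Setting ∂π_F/∂q_F = 0: 122 - 6q_F - 3(q_R) = 0.
Rigel's profit: π_R = (138 - 3Q)q_R - (17q_R). Setting ∂π_R/∂q_R = 0: 121 - 6q_R - 3(q_F) = 0.
Rearranging gives the reaction functions q_F = (122 - 3q_R)/6 and q_R = (121 - 3q_F)/6.
Substituting one into the other gives q_F = 41/3 and q_R = 40/3.

13.67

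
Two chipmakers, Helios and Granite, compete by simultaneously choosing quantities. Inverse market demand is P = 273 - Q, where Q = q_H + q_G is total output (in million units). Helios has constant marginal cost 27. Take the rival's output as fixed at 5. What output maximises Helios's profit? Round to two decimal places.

With the rival's output fixed at 5, Helios's profit is π_H = (273 - 5 - q_H)q_H - (27q_H) = (268 - q_H)q_H - (27q_H).
∂π_H/∂q_H = 241 - 2q_H = 0, so q_H = 241/2.

120.50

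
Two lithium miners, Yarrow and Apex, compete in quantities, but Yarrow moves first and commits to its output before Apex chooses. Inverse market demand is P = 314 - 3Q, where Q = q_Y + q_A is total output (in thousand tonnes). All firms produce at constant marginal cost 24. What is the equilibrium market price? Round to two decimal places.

The follower Apex best-responds to any q_Y: π_A = (314 - 3Q)q_A - 24q_A.
Follower FOC: 290 - 3q_Y - 6q_A = 0, so q_A(q_Y) = (290 - 3q_Y)/6.
The leader anticipates this reaction. Substituting into P = 314 - 3Q gives P = 169 - (3/2)q_Y, so π_Y = (169 - (3/2)q_Y)q_Y - 24q_Y.
Maximising: ∂π_Y/∂q_Y = 145 - 3q_Y = 0, giving q_Y = 145/3.
Then q_A = (290 - 3·(145/3))/6 = 145/6.
Total output Q = 145/2, so price P = 314 - 3·(145/2) = 193/2.

96.50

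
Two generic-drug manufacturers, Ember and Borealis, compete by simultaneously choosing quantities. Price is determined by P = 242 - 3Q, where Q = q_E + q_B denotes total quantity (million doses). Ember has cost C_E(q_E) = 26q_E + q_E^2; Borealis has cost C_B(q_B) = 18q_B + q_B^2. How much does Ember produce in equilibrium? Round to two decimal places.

19.20

Ember's profit: π_E = (242 - 3Q)q_E - (26q_E + q_E²). Setting ∂π_E/∂q_E = 0: 216 - 8q_E - 3(q_B) = 0.
Borealis's first-order condition: 224 - 8q_B - 3(q_E) = 0.
Rearranging gives the reaction functions q_E = (216 - 3q_B)/8 and q_B = (224 - 3q_E)/8.
Solving the pair: q_E = 96/5, q_B = 104/5.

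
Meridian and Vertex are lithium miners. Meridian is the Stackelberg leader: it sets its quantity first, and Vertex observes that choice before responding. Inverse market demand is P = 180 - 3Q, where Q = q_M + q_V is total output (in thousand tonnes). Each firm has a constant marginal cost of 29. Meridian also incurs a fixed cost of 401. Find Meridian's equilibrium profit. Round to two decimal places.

549.04

Solve by backward induction. Given q_M, the follower Vertex maximises π_V = (180 - 3q_M - 3q_V)q_V - 29q_V.
Follower FOC: 151 - 3q_M - 6q_V = 0, so q_V(q_M) = (151 - 3q_M)/6.
The leader anticipates this reaction. Substituting into P = 180 - 3Q gives P = 209/2 - (3/2)q_M, so π_M = (209/2 - (3/2)q_M)q_M - 29q_M.
The leader's first-order condition 151/2 - 3q_M = 0 yields q_M = 151/6.
Then q_V = (151 - 3·(151/6))/6 = 151/12.
Price P = 180 - 3·(151/4) = 267/4.
Meridian's profit: (267/4 - 29)·(151/6) - 401 = 549.0417.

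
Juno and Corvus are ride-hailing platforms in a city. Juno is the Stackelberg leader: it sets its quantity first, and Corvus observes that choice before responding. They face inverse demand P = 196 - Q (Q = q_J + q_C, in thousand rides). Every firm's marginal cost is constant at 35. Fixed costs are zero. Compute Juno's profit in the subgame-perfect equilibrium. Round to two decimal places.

The follower Corvus best-responds to any q_J: π_C = (196 - Q)q_C - 35q_C.
Setting the follower's marginal profit to zero, 161 - q_J - 2q_C = 0, i.e. q_C = (161 - q_J)/2.
Juno substitutes q_C(q_J) into its own profit: π_J = q_J(196 - q_J - (161 - q_J)/2) - 35q_J = (231/2 - (1/2)q_J)q_J - 35q_J.
Leader FOC: 161/2 - q_J = 0, so q_J = 161/2.
Then q_C = (161 - 161/2)/2 = 161/4.
Price P = 196 - 483/4 = 301/4.
Juno's profit: (301/4 - 35)·(161/2) = 3240.1250.

3240.13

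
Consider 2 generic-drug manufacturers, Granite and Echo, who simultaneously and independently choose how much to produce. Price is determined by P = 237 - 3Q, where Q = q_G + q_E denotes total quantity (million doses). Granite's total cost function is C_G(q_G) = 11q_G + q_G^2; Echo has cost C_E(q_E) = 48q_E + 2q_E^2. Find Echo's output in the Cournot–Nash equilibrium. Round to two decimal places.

Granite's profit: π_G = (237 - 3Q)q_G - (11q_G + q_G²). Setting ∂π_G/∂q_G = 0: 226 - 8q_G - 3(q_E) = 0.
Echo's profit: π_E = (237 - 3Q)q_E - (48q_E + 2q_E²). Setting ∂π_E/∂q_E = 0: 189 - 10q_E - 3(q_G) = 0.
So q_G = (226 - 3q_E)/8 and q_E = (189 - 3q_G)/10.
Solving the pair: q_G = 1693/71, q_E = 834/71.

11.75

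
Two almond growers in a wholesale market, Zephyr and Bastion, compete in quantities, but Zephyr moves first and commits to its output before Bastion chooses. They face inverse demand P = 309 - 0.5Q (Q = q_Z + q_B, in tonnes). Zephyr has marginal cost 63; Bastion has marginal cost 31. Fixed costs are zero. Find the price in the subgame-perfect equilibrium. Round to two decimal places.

The follower Bastion best-responds to any q_Z: π_B = (309 - 0.5Q)q_B - 31q_B.
∂π_B/∂q_B = 278 - (1/2)q_Z - q_B = 0 gives the reaction function q_B = (278 - (1/2)q_Z).
Zephyr substitutes q_B(q_Z) into its own profit: π_Z = q_Z(309 - (1/2)q_Z - (278 - (1/2)q_Z)/2) - 63q_Z = (170 - (1/4)q_Z)q_Z - 63q_Z.
Leader FOC: 107 - (1/2)q_Z = 0, so q_Z = 214.
Then q_B = (278 - (1/2)·214) = 171.
Total output Q = 385, so price P = 309 - (1/2)·385 = 233/2.

116.50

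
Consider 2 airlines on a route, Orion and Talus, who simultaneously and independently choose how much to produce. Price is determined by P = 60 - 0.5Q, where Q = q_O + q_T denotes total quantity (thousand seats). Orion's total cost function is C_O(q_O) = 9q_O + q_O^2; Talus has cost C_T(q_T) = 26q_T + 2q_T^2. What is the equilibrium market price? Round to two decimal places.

49.34

Orion's profit: π_O = (60 - 0.5Q)q_O - (9q_O + q_O²). Setting ∂π_O/∂q_O = 0: 51 - 3q_O - (1/2)(q_T) = 0.
Talus's first-order condition: 34 - 5q_T - (1/2)(q_O) = 0.
So q_O = (51 - (1/2)q_T)/3 and q_T = (34 - (1/2)q_O)/5.
Substituting one into the other gives q_O = 952/59 and q_T = 306/59.
Total output Q = 1258/59, so price P = 60 - (1/2)·(1258/59) = 49.3390.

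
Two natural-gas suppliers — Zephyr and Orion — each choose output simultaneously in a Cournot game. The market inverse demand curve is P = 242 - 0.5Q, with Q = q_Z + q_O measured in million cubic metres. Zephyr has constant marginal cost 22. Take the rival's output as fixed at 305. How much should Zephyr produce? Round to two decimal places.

67.50

With the rival's output fixed at 305, Zephyr's profit is π_Z = (242 - (1/2)·305 - (1/2)q_Z)q_Z - (22q_Z) = (179/2 - (1/2)q_Z)q_Z - (22q_Z).
∂π_Z/∂q_Z = 135/2 - q_Z = 0, so q_Z = 135/2.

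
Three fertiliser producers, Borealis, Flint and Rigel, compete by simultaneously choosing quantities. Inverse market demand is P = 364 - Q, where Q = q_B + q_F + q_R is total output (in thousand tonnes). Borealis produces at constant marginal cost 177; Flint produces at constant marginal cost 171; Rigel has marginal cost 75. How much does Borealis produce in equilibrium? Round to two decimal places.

Borealis's profit: π_B = (364 - Q)q_B - (177q_B). Setting ∂π_B/∂q_B = 0: 187 - 2q_B - (q_F + q_R) = 0.
Flint's first-order condition: 193 - 2q_F - (q_B + q_R) = 0.
Rigel's profit: π_R = (364 - Q)q_R - (75q_R). Setting ∂π_R/∂q_R = 0: 289 - 2q_R - (q_B + q_F) = 0.
Adding the 3 first-order conditions: 669 − 4Q = 0, so Q = 669/4.
Back-substituting: q_B = (187 − 669/4) = 79/4, q_F = (193 − 669/4) = 103/4, q_R = (289 − 669/4) = 487/4.

19.75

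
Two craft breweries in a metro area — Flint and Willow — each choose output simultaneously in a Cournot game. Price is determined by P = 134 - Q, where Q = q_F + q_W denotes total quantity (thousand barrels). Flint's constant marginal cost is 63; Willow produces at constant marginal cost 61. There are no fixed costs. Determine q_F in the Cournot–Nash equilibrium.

Flint's profit: π_F = (134 - Q)q_F - (63q_F). Setting ∂π_F/∂q_F = 0: 71 - 2q_F - (q_W) = 0.
Willow's profit: π_W = (134 - Q)q_W - (61q_W). Setting ∂π_W/∂q_W = 0: 73 - 2q_W - (q_F) = 0.
Rearranging gives the reaction functions q_F = (71 - q_W)/2 and q_W = (73 - q_F)/2.
Substituting one into the other gives q_F = 23 and q_W = 25.

23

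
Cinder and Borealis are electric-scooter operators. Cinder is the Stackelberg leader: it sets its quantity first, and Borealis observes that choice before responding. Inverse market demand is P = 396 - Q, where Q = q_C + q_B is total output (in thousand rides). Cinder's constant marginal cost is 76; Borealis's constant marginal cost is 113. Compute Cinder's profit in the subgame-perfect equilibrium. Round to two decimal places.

15931.13

Solve by backward induction. Given q_C, the follower Borealis maximises π_B = (396 - q_C - q_B)q_B - 113q_B.
Follower FOC: 283 - q_C - 2q_B = 0, so q_B(q_C) = (283 - q_C)/2.
Cinder substitutes q_B(q_C) into its own profit: π_C = q_C(396 - q_C - (283 - q_C)/2) - 76q_C = (509/2 - (1/2)q_C)q_C - 76q_C.
Leader FOC: 357/2 - q_C = 0, so q_C = 357/2.
Then q_B = (283 - 357/2)/2 = 209/4.
Price P = 396 - 923/4 = 661/4.
Cinder's profit: (661/4 - 76)·(357/2) = 15931.1250.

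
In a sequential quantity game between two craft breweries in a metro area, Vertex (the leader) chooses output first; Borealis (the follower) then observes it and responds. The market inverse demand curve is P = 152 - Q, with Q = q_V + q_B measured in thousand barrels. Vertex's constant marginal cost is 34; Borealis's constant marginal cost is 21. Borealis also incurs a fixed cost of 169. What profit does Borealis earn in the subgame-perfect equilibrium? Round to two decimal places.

1371.56

The follower Borealis best-responds to any q_V: π_B = (152 - Q)q_B - 21q_B.
Follower FOC: 131 - q_V - 2q_B = 0, so q_B(q_V) = (131 - q_V)/2.
The leader anticipates this reaction. Substituting into P = 152 - Q gives P = 173/2 - (1/2)q_V, so π_V = (173/2 - (1/2)q_V)q_V - 34q_V.
The leader's first-order condition 105/2 - q_V = 0 yields q_V = 105/2.
Then q_B = (131 - 105/2)/2 = 157/4.
Price P = 152 - 367/4 = 241/4.
Borealis's profit: (241/4 - 21)·(157/4) - 169 = 1371.5625.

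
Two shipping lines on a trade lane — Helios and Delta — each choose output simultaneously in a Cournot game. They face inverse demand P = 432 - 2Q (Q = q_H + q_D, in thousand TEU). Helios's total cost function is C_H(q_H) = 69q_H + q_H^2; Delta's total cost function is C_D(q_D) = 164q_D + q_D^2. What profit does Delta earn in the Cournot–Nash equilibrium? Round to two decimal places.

2279.07

Helios's profit: π_H = (432 - 2Q)q_H - (69q_H + q_H²). Setting ∂π_H/∂q_H = 0: 363 - 6q_H - 2(q_D) = 0.
Delta's first-order condition: 268 - 6q_D - 2(q_H) = 0.
So q_H = (363 - 2q_D)/6 and q_D = (268 - 2q_H)/6.
Solving the pair: q_H = 821/16, q_D = 441/16.
Price P = 432 - 2·(631/8) = 1097/4.
Delta's profit: (1097/4)·(441/16) - 164·(441/16) - (441/16)² = 2279.0742.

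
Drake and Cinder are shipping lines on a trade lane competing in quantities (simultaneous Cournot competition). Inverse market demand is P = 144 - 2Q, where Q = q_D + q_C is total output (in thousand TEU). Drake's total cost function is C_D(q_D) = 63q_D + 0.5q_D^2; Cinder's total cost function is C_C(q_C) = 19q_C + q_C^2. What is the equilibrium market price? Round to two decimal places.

Drake's profit: π_D = (144 - 2Q)q_D - (63q_D + (1/2)q_D²). Setting ∂π_D/∂q_D = 0: 81 - 5q_D - 2(q_C) = 0.
Cinder's first-order condition: 125 - 6q_C - 2(q_D) = 0.
Best responses: q_D = (81 - 2q_C)/5, q_C = (125 - 2q_D)/6.
Substituting one into the other gives q_D = 118/13 and q_C = 463/26.
Total output Q = 699/26, so price P = 144 - 2·(699/26) = 1173/13.

90.23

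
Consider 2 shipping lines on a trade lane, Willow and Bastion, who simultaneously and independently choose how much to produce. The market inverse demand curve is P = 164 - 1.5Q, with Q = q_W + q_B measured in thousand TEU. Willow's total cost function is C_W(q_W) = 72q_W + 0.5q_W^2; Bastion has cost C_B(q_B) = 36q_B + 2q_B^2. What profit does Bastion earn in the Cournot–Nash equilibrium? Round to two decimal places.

Willow's profit: π_W = (164 - 1.5Q)q_W - (72q_W + (1/2)q_W²). Setting ∂π_W/∂q_W = 0: 92 - 4q_W - (3/2)(q_B) = 0.
Bastion's first-order condition: 128 - 7q_B - (3/2)(q_W) = 0.
Rearranging gives the reaction functions q_W = (92 - (3/2)q_B)/4 and q_B = (128 - (3/2)q_W)/7.
Substituting one into the other gives q_W = 1808/103 and q_B = 1496/103.
Price P = 164 - (3/2)·32.0777 = 115.8835.
Bastion's profit: 115.8835·(1496/103) - 36·(1496/103) - 2(1496/103)² = 738.3407.

738.34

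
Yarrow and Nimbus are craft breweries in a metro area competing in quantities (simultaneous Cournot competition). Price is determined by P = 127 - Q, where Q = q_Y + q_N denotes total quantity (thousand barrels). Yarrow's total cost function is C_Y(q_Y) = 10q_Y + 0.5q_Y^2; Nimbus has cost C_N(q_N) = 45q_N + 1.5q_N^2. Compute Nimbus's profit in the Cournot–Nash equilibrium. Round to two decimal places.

Yarrow's profit: π_Y = (127 - Q)q_Y - (10q_Y + (1/2)q_Y²). Setting ∂π_Y/∂q_Y = 0: 117 - 3q_Y - (q_N) = 0.
Nimbus's first-order condition: 82 - 5q_N - (q_Y) = 0.
Best responses: q_Y = (117 - q_N)/3, q_N = (82 - q_Y)/5.
Solving the pair: q_Y = 503/14, q_N = 129/14.
Price P = 127 - 316/7 = 573/7.
Nimbus's profit: (573/7)·(129/14) - 45·(129/14) - (3/2)(129/14)² = 212.2577.

212.26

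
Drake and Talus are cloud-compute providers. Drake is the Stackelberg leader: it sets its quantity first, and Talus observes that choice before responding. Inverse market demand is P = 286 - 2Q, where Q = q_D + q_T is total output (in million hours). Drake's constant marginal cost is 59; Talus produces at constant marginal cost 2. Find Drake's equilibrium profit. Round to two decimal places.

The follower Talus best-responds to any q_D: π_T = (286 - 2Q)q_T - 2q_T.
Setting the follower's marginal profit to zero, 284 - 2q_D - 4q_T = 0, i.e. q_T = (284 - 2q_D)/4.
Drake substitutes q_T(q_D) into its own profit: π_D = q_D(286 - 2q_D - (284 - 2q_D)/2) - 59q_D = (144 - q_D)q_D - 59q_D.
Leader FOC: 85 - 2q_D = 0, so q_D = 85/2.
Then q_T = (284 - 2·(85/2))/4 = 199/4.
Price P = 286 - 2·(369/4) = 203/2.
Drake's profit: (203/2 - 59)·(85/2) = 1806.2500.

1806.25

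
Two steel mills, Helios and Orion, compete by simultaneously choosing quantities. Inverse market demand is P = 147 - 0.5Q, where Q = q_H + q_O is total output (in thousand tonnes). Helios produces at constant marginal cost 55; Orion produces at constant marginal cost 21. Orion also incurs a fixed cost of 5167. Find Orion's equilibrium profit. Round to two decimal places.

Helios's profit: π_H = (147 - 0.5Q)q_H - (55q_H). Setting ∂π_H/∂q_H = 0: 92 - q_H - (1/2)(q_O) = 0.
Orion's profit: π_O = (147 - 0.5Q)q_O - (21q_O). Setting ∂π_O/∂q_O = 0: 126 - q_O - (1/2)(q_H) = 0.
Best responses: q_H = (92 - (1/2)q_O), q_O = (126 - (1/2)q_H).
Solving the pair: q_H = 116/3, q_O = 320/3.
Price P = 147 - (1/2)·(436/3) = 223/3.
Orion's profit: (223/3 - 21)·(320/3) - 5167 = 521.8889.

521.89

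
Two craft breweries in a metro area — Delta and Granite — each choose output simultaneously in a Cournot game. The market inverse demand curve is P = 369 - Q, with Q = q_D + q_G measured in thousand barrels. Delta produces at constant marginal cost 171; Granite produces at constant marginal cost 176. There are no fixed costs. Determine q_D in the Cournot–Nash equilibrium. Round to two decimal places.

Delta's profit: π_D = (369 - Q)q_D - (171q_D). Setting ∂π_D/∂q_D = 0: 198 - 2q_D - (q_G) = 0.
Granite's profit: π_G = (369 - Q)q_G - (176q_G). Setting ∂π_G/∂q_G = 0: 193 - 2q_G - (q_D) = 0.
Rearranging gives the reaction functions q_D = (198 - q_G)/2 and q_G = (193 - q_D)/2.
Solving the pair: q_D = 203/3, q_G = 188/3.

67.67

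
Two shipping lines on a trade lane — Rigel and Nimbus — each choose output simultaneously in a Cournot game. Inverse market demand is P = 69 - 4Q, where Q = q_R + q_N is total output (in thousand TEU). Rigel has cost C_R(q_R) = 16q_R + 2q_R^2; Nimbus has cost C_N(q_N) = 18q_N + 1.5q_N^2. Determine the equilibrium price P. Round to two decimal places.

Rigel's profit: π_R = (69 - 4Q)q_R - (16q_R + 2q_R²). Setting ∂π_R/∂q_R = 0: 53 - 12q_R - 4(q_N) = 0.
Nimbus's first-order condition: 51 - 11q_N - 4(q_R) = 0.
So q_R = (53 - 4q_N)/12 and q_N = (51 - 4q_R)/11.
Solving the pair: q_R = 379/116, q_N = 100/29.
Total output Q = 779/116, so price P = 69 - 4·(779/116) = 1222/29.

42.14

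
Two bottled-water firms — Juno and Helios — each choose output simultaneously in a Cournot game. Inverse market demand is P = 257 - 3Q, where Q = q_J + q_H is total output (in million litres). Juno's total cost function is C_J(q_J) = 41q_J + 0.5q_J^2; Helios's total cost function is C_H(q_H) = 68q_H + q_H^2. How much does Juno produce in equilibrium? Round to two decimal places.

24.70

Juno's profit: π_J = (257 - 3Q)q_J - (41q_J + (1/2)q_J²). Setting ∂π_J/∂q_J = 0: 216 - 7q_J - 3(q_H) = 0.
Helios's profit: π_H = (257 - 3Q)q_H - (68q_H + q_H²). Setting ∂π_H/∂q_H = 0: 189 - 8q_H - 3(q_J) = 0.
So q_J = (216 - 3q_H)/7 and q_H = (189 - 3q_J)/8.
Solving the pair: q_J = 1161/47, q_H = 675/47.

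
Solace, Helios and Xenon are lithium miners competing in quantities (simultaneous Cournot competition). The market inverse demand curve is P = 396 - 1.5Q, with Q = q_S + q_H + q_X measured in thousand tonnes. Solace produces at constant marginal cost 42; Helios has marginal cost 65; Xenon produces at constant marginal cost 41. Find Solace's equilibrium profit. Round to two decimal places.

Solace's profit: π_S = (396 - 1.5Q)q_S - (42q_S). Setting ∂π_S/∂q_S = 0: 354 - 3q_S - (3/2)(q_H + q_X) = 0.
Helios's profit: π_H = (396 - 1.5Q)q_H - (65q_H). Setting ∂π_H/∂q_H = 0: 331 - 3q_H - (3/2)(q_S + q_X) = 0.
Xenon's first-order condition: 355 - 3q_X - (3/2)(q_S + q_H) = 0.
Summing all 3 equations gives 1040 − 6Q = 0, hence Q = 520/3.
Back-substituting: q_S = (354 − 260)/(3/2) = 188/3, q_H = (331 − 260)/(3/2) = 142/3, q_X = (355 − 260)/(3/2) = 190/3.
Price P = 396 - (3/2)·(520/3) = 136.
Solace's profit: (136 - 42)·(188/3) = 5890.6667.

5890.67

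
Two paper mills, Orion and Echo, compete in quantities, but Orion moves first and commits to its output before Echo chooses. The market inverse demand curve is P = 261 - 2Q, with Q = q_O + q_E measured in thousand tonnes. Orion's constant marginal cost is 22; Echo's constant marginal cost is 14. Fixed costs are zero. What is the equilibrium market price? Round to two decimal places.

The follower Echo best-responds to any q_O: π_E = (261 - 2Q)q_E - 14q_E.
∂π_E/∂q_E = 247 - 2q_O - 4q_E = 0 gives the reaction function q_E = (247 - 2q_O)/4.
Orion substitutes q_E(q_O) into its own profit: π_O = q_O(261 - 2q_O - (247 - 2q_O)/2) - 22q_O = (275/2 - q_O)q_O - 22q_O.
Leader FOC: 231/2 - 2q_O = 0, so q_O = 231/4.
Then q_E = (247 - 2·(231/4))/4 = 263/8.
Total output Q = 725/8, so price P = 261 - 2·(725/8) = 319/4.

79.75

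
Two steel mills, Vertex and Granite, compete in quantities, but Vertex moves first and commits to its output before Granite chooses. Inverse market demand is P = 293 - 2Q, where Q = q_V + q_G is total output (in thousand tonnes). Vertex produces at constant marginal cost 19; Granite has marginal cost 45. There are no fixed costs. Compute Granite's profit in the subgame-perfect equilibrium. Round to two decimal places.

1200.50

The follower Granite best-responds to any q_V: π_G = (293 - 2Q)q_G - 45q_G.
Follower FOC: 248 - 2q_V - 4q_G = 0, so q_G(q_V) = (248 - 2q_V)/4.
The leader anticipates this reaction. Substituting into P = 293 - 2Q gives P = 169 - q_V, so π_V = (169 - q_V)q_V - 19q_V.
The leader's first-order condition 150 - 2q_V = 0 yields q_V = 75.
Then q_G = (248 - 2·75)/4 = 49/2.
Price P = 293 - 2·(199/2) = 94.
Granite's profit: (94 - 45)·(49/2) = 1200.5000.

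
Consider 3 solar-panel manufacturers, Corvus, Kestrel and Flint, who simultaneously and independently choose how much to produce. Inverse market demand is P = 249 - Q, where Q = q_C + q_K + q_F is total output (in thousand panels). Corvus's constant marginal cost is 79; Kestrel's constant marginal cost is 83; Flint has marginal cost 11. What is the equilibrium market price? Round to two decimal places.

Corvus's profit: π_C = (249 - Q)q_C - (79q_C). Setting ∂π_C/∂q_C = 0: 170 - 2q_C - (q_K + q_F) = 0.
Kestrel's first-order condition: 166 - 2q_K - (q_C + q_F) = 0.
Flint's profit: π_F = (249 - Q)q_F - (11q_F). Setting ∂π_F/∂q_F = 0: 238 - 2q_F - (q_C + q_K) = 0.
Summing all 3 equations gives 574 − 4Q = 0, hence Q = 287/2.
Back-substituting: q_C = (170 − 287/2) = 53/2, q_K = (166 − 287/2) = 45/2, q_F = (238 − 287/2) = 189/2.
Total output Q = 287/2, so price P = 249 - 287/2 = 211/2.

105.50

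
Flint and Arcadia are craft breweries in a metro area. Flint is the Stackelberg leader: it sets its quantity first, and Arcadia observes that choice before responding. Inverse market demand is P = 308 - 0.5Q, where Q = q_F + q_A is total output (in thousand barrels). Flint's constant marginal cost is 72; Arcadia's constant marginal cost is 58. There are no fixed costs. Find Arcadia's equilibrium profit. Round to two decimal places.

The follower Arcadia best-responds to any q_F: π_A = (308 - 0.5Q)q_A - 58q_A.
∂π_A/∂q_A = 250 - (1/2)q_F - q_A = 0 gives the reaction function q_A = (250 - (1/2)q_F).
Flint substitutes q_A(q_F) into its own profit: π_F = q_F(308 - (1/2)q_F - (250 - (1/2)q_F)/2) - 72q_F = (183 - (1/4)q_F)q_F - 72q_F.
Leader FOC: 111 - (1/2)q_F = 0, so q_F = 222.
Then q_A = (250 - (1/2)·222) = 139.
Price P = 308 - (1/2)·361 = 255/2.
Arcadia's profit: (255/2 - 58)·139 = 9660.5000.

9660.50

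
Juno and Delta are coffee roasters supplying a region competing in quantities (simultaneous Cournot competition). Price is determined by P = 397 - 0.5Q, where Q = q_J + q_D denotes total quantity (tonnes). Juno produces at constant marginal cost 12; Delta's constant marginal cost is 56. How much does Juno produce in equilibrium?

Juno's profit: π_J = (397 - 0.5Q)q_J - (12q_J). Setting ∂π_J/∂q_J = 0: 385 - q_J - (1/2)(q_D) = 0.
Delta's profit: π_D = (397 - 0.5Q)q_D - (56q_D). Setting ∂π_D/∂q_D = 0: 341 - q_D - (1/2)(q_J) = 0.
Best responses: q_J = (385 - (1/2)q_D), q_D = (341 - (1/2)q_J).
Solving the pair: q_J = 286, q_D = 198.

286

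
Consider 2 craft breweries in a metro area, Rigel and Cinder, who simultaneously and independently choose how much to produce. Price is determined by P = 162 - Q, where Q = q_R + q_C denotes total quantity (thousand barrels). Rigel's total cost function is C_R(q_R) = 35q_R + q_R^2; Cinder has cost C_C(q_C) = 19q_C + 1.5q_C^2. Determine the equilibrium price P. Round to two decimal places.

112.68

Rigel's profit: π_R = (162 - Q)q_R - (35q_R + q_R²). Setting ∂π_R/∂q_R = 0: 127 - 4q_R - (q_C) = 0.
Cinder's profit: π_C = (162 - Q)q_C - (19q_C + (3/2)q_C²). Setting ∂π_C/∂q_C = 0: 143 - 5q_C - (q_R) = 0.
Best responses: q_R = (127 - q_C)/4, q_C = (143 - q_R)/5.
Solving the pair: q_R = 492/19, q_C = 445/19.
Total output Q = 937/19, so price P = 162 - 937/19 = 112.6842.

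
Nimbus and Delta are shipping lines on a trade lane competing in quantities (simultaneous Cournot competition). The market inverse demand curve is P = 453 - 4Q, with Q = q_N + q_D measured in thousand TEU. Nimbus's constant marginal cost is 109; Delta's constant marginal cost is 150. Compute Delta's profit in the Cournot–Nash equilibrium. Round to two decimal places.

Nimbus's profit: π_N = (453 - 4Q)q_N - (109q_N). Setting ∂π_N/∂q_N = 0: 344 - 8q_N - 4(q_D) = 0.
Delta's profit: π_D = (453 - 4Q)q_D - (150q_D). Setting ∂π_D/∂q_D = 0: 303 - 8q_D - 4(q_N) = 0.
Rearranging gives the reaction functions q_N = (344 - 4q_D)/8 and q_D = (303 - 4q_N)/8.
Substituting one into the other gives q_N = 385/12 and q_D = 131/6.
Price P = 453 - 4·(647/12) = 712/3.
Delta's profit: (712/3 - 150)·(131/6) = 1906.7778.

1906.78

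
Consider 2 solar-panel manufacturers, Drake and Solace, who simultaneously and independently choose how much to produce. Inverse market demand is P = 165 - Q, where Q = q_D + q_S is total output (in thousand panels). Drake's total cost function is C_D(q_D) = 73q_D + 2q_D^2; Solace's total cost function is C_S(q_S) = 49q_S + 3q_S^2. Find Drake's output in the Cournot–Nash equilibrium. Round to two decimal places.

Drake's profit: π_D = (165 - Q)q_D - (73q_D + 2q_D²). Setting ∂π_D/∂q_D = 0: 92 - 6q_D - (q_S) = 0.
Solace's first-order condition: 116 - 8q_S - (q_D) = 0.
So q_D = (92 - q_S)/6 and q_S = (116 - q_D)/8.
Solving the pair: q_D = 620/47, q_S = 604/47.

13.19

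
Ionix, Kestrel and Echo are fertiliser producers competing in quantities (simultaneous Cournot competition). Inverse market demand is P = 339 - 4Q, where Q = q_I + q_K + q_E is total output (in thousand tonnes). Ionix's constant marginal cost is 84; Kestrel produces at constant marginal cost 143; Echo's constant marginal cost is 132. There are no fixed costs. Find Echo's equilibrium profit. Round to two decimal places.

Ionix's profit: π_I = (339 - 4Q)q_I - (84q_I). Setting ∂π_I/∂q_I = 0: 255 - 8q_I - 4(q_K + q_E) = 0.
Kestrel's first-order condition: 196 - 8q_K - 4(q_I + q_E) = 0.
Echo's profit: π_E = (339 - 4Q)q_E - (132q_E). Setting ∂π_E/∂q_E = 0: 207 - 8q_E - 4(q_I + q_K) = 0.
Adding the 3 conditions: 658 − 8Q − 8Q = 0, i.e. Q = 329/8.
Back-substituting: q_I = (255 − 329/2)/4 = 181/8, q_K = (196 − 329/2)/4 = 63/8, q_E = (207 − 329/2)/4 = 85/8.
Price P = 339 - 4·(329/8) = 349/2.
Echo's profit: (349/2 - 132)·(85/8) = 451.5625.

451.56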